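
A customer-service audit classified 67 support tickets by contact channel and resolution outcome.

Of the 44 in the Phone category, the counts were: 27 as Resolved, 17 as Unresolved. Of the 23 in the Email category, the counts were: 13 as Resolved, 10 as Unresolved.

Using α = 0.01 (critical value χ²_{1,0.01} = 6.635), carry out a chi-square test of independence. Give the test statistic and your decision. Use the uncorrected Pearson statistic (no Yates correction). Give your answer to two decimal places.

Row totals: 44, 23. Column totals: 40, 27. Grand total N = 67.
Expected counts (row total × column total / N):
  Phone, Resolved: 44×40/67 = 26.269
  Phone, Unresolved: 44×27/67 = 17.731
  Email, Resolved: 23×40/67 = 13.731
  Email, Unresolved: 23×27/67 = 9.269
Contributions (O − E)²/E:
  (27 − 26.269)²/26.269 = 0.0203
  (17 − 17.731)²/17.731 = 0.0301
  (13 − 13.731)²/13.731 = 0.0389
  (10 − 9.269)²/9.269 = 0.0577
χ² = 0.0203 + 0.0301 + 0.0389 + 0.0577 = 0.15
df = (2−1)(2−1) = 1. Since 0.15 < 6.635, fail to reject the null hypothesis of independence at α = 0.01.

0.15; fail to reject H₀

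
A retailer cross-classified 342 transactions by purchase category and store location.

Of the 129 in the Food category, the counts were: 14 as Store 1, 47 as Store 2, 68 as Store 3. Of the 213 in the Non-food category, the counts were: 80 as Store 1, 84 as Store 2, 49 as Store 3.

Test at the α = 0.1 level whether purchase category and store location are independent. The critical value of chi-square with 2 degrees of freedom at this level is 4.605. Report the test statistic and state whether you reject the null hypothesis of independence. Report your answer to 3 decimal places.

Row totals: 129, 213. Column totals: 94, 131, 117. Grand total N = 342.
Expected counts (row total × column total / N):
  Food, Store 1: 129×94/342 = 35.4561
  Food, Store 2: 129×131/342 = 49.4123
  Food, Store 3: 129×117/342 = 44.1316
  Non-food, Store 1: 213×94/342 = 58.5439
  Non-food, Store 2: 213×131/342 = 81.5877
  Non-food, Store 3: 213×117/342 = 72.8684
Contributions (O − E)²/E:
  (14 − 35.4561)²/35.4561 = 12.9841
  (47 − 49.4123)²/49.4123 = 0.1178
  (68 − 44.1316)²/44.1316 = 12.9091
  (80 − 58.5439)²/58.5439 = 7.8636
  (84 − 81.5877)²/81.5877 = 0.0713
  (49 − 72.8684)²/72.8684 = 7.8182
χ² = 12.9841 + 0.1178 + 12.9091 + 7.8636 + 0.0713 + 7.8182 = 41.764
df = (2−1)(3−1) = 2. Since 41.764 > 4.605, reject the null hypothesis of independence at α = 0.1.

41.764; reject H₀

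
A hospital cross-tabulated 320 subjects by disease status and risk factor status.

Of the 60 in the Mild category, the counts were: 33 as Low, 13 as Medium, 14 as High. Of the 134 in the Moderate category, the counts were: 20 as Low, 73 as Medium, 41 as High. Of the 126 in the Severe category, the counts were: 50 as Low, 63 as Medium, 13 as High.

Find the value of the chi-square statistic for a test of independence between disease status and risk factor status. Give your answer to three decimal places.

47.133

Row totals: 60, 134, 126. Column totals: 103, 149, 68. Grand total N = 320.
Expected counts (row total × column total / N):
  Mild, Low: 60×103/320 = 19.3125
  Mild, Medium: 60×149/320 = 27.9375
  Mild, High: 60×68/320 = 12.7500
  Moderate, Low: 134×103/320 = 43.1313
  Moderate, Medium: 134×149/320 = 62.3937
  Moderate, High: 134×68/320 = 28.4750
  Severe, Low: 126×103/320 = 40.5562
  Severe, Medium: 126×149/320 = 58.6688
  Severe, High: 126×68/320 = 26.7750
Contributions (O − E)²/E:
  (33 − 19.3125)²/19.3125 = 9.7008
  (13 − 27.9375)²/27.9375 = 7.9867
  (14 − 12.7500)²/12.7500 = 0.1225
  (20 − 43.1313)²/43.1313 = 12.4053
  (73 − 62.3937)²/62.3937 = 1.8030
  (41 − 28.4750)²/28.4750 = 5.5092
  (50 − 40.5562)²/40.5562 = 2.1991
  (63 − 58.6688)²/58.6688 = 0.3197
  (13 − 26.7750)²/26.7750 = 7.0869
χ² = 9.7008 + 7.9867 + 0.1225 + 12.4053 + 1.8030 + 5.5092 + 2.1991 + 0.3197 + 7.0869 = 47.133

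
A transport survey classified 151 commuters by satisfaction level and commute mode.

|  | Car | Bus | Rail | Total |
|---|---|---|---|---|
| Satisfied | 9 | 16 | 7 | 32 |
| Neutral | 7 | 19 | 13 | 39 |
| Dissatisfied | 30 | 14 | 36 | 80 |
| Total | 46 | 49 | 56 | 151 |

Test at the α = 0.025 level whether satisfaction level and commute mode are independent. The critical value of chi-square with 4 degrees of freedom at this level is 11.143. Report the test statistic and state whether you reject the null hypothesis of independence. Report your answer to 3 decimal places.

18.586; reject H₀

Grand total N = 151.
Expected counts (row total × column total / N):
  Satisfied, Car: 32×46/151 = 9.74834
  Satisfied, Bus: 32×49/151 = 10.38411
  Satisfied, Rail: 32×56/151 = 11.86755
  Neutral, Car: 39×46/151 = 11.88079
  Neutral, Bus: 39×49/151 = 12.65563
  Neutral, Rail: 39×56/151 = 14.46358
  Dissatisfied, Car: 80×46/151 = 24.37086
  Dissatisfied, Bus: 80×49/151 = 25.96026
  Dissatisfied, Rail: 80×56/151 = 29.66887
Contributions (O − E)²/E:
  (9 − 9.74834)²/9.74834 = 0.0574
  (16 − 10.38411)²/10.38411 = 3.0372
  (7 − 11.86755)²/11.86755 = 1.9965
  (7 − 11.88079)²/11.88079 = 2.0051
  (19 − 12.65563)²/12.65563 = 3.1805
  (13 − 14.46358)²/14.46358 = 0.1481
  (30 − 24.37086)²/24.37086 = 1.3002
  (14 − 25.96026)²/25.96026 = 5.5103
  (36 − 29.66887)²/29.66887 = 1.3510
χ² = 0.0574 + 3.0372 + 1.9965 + 2.0051 + 3.1805 + 0.1481 + 1.3002 + 5.5103 + 1.3510 = 18.586
df = (3−1)(3−1) = 4. Since 18.586 > 11.143, reject the null hypothesis of independence at α = 0.025.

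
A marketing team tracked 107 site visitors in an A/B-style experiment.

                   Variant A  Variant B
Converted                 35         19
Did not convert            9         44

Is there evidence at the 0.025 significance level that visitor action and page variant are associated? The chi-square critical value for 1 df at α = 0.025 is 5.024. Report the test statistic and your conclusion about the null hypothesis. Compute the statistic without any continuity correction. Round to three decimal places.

25.277; reject H₀

Row totals: 54, 53. Column totals: 44, 63. Grand total N = 107.
Expected counts (row total × column total / N):
  Converted, Variant A: 54×44/107 = 22.2056
  Converted, Variant B: 54×63/107 = 31.7944
  Did not convert, Variant A: 53×44/107 = 21.7944
  Did not convert, Variant B: 53×63/107 = 31.2056
Contributions (O − E)²/E:
  (35 − 22.2056)²/22.2056 = 7.3719
  (19 − 31.7944)²/31.7944 = 5.1486
  (9 − 21.7944)²/21.7944 = 7.5110
  (44 − 31.2056)²/31.2056 = 5.2457
χ² = 7.3719 + 5.1486 + 7.5110 + 5.2457 = 25.277
df = (2−1)(2−1) = 1. Since 25.277 > 5.024, reject the null hypothesis of independence at α = 0.025.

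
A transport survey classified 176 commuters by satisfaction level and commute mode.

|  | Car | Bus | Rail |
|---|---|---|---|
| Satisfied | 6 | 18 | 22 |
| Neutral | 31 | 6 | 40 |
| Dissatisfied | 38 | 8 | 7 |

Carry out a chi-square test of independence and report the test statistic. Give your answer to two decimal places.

Row totals: 46, 77, 53. Column totals: 75, 32, 69. Grand total N = 176.
Expected counts (row total × column total / N):
  Satisfied, Car: 46×75/176 = 19.602
  Satisfied, Bus: 46×32/176 = 8.364
  Satisfied, Rail: 46×69/176 = 18.034
  Neutral, Car: 77×75/176 = 32.812
  Neutral, Bus: 77×32/176 = 14.000
  Neutral, Rail: 77×69/176 = 30.188
  Dissatisfied, Car: 53×75/176 = 22.585
  Dissatisfied, Bus: 53×32/176 = 9.636
  Dissatisfied, Rail: 53×69/176 = 20.778
Contributions (O − E)²/E:
  (6 − 19.602)²/19.602 = 9.4385
  (18 − 8.364)²/8.364 = 11.1014
  (22 − 18.034)²/18.034 = 0.8722
  (31 − 32.812)²/32.812 = 0.1001
  (6 − 14.000)²/14.000 = 4.5714
  (40 − 30.188)²/30.188 = 3.1892
  (38 − 22.585)²/22.585 = 10.5212
  (8 − 9.636)²/9.636 = 0.2778
  (7 − 20.778)²/20.778 = 9.1363
χ² = 9.4385 + 11.1014 + 0.8722 + 0.1001 + 4.5714 + 3.1892 + 10.5212 + 0.2778 + 9.1363 = 49.21

49.21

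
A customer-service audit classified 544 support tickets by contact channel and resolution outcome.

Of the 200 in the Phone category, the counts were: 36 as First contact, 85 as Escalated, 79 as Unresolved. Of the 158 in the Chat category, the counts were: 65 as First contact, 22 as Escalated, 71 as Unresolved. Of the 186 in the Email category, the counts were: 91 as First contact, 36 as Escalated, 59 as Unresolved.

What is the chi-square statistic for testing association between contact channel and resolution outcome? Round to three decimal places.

Row totals: 200, 158, 186. Column totals: 192, 143, 209. Grand total N = 544.
Expected counts (row total × column total / N):
  Phone, First contact: 200×192/544 = 70.5882
  Phone, Escalated: 200×143/544 = 52.5735
  Phone, Unresolved: 200×209/544 = 76.8382
  Chat, First contact: 158×192/544 = 55.7647
  Chat, Escalated: 158×143/544 = 41.5331
  Chat, Unresolved: 158×209/544 = 60.7022
  Email, First contact: 186×192/544 = 65.6471
  Email, Escalated: 186×143/544 = 48.8934
  Email, Unresolved: 186×209/544 = 71.4596
Contributions (O − E)²/E:
  (36 − 70.5882)²/70.5882 = 16.9482
  (85 − 52.5735)²/52.5735 = 20.0002
  (79 − 76.8382)²/76.8382 = 0.0608
  (65 − 55.7647)²/55.7647 = 1.5295
  (22 − 41.5331)²/41.5331 = 9.1865
  (71 − 60.7022)²/60.7022 = 1.7470
  (91 − 65.6471)²/65.6471 = 9.7913
  (36 − 48.8934)²/48.8934 = 3.4000
  (59 − 71.4596)²/71.4596 = 2.1724
χ² = 16.9482 + 20.0002 + 0.0608 + 1.5295 + 9.1865 + 1.7470 + 9.7913 + 3.4000 + 2.1724 = 64.836

64.836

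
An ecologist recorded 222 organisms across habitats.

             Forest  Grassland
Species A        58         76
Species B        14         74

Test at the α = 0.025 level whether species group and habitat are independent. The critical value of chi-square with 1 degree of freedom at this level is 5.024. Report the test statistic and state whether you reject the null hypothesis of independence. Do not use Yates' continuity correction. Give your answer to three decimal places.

18.164; reject H₀

Row totals: 134, 88. Column totals: 72, 150. Grand total N = 222.
Expected counts (row total × column total / N):
  Species A, Forest: 134×72/222 = 43.4595
  Species A, Grassland: 134×150/222 = 90.5405
  Species B, Forest: 88×72/222 = 28.5405
  Species B, Grassland: 88×150/222 = 59.4595
Contributions (O − E)²/E:
  (58 − 43.4595)²/43.4595 = 4.8649
  (76 − 90.5405)²/90.5405 = 2.3352
  (14 − 28.5405)²/28.5405 = 7.4079
  (74 − 59.4595)²/59.4595 = 3.5558
χ² = 4.8649 + 2.3352 + 7.4079 + 3.5558 = 18.164
df = (2−1)(2−1) = 1. Since 18.164 > 5.024, reject the null hypothesis of independence at α = 0.025.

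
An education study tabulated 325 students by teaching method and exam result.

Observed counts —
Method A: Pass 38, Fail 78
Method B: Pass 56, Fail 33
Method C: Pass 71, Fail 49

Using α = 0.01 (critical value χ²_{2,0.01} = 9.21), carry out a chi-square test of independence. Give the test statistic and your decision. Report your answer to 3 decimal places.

23.699; reject H₀

Row totals: 116, 89, 120. Column totals: 165, 160. Grand total N = 325.
Expected counts (row total × column total / N):
  Method A, Pass: 116×165/325 = 58.8923
  Method A, Fail: 116×160/325 = 57.1077
  Method B, Pass: 89×165/325 = 45.1846
  Method B, Fail: 89×160/325 = 43.8154
  Method C, Pass: 120×165/325 = 60.9231
  Method C, Fail: 120×160/325 = 59.0769
Contributions (O − E)²/E:
  (38 − 58.8923)²/58.8923 = 7.4116
  (78 − 57.1077)²/57.1077 = 7.6432
  (56 − 45.1846)²/45.1846 = 2.5888
  (33 − 43.8154)²/43.8154 = 2.6697
  (71 − 60.9231)²/60.9231 = 1.6668
  (49 − 59.0769)²/59.0769 = 1.7188
χ² = 7.4116 + 7.6432 + 2.5888 + 2.6697 + 1.6668 + 1.7188 = 23.699
df = (3−1)(2−1) = 2. Since 23.699 > 9.21, reject the null hypothesis of independence at α = 0.01.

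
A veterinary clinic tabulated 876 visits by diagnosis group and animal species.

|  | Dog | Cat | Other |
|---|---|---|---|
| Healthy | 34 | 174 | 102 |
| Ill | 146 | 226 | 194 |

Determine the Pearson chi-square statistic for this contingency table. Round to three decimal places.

33.054

Row totals: 310, 566. Column totals: 180, 400, 296. Grand total N = 876.
Expected counts (row total × column total / N):
  Healthy, Dog: 310×180/876 = 63.6986
  Healthy, Cat: 310×400/876 = 141.5525
  Healthy, Other: 310×296/876 = 104.7489
  Ill, Dog: 566×180/876 = 116.3014
  Ill, Cat: 566×400/876 = 258.4475
  Ill, Other: 566×296/876 = 191.2511
Contributions (O − E)²/E:
  (34 − 63.6986)²/63.6986 = 13.8466
  (174 − 141.5525)²/141.5525 = 7.4378
  (102 − 104.7489)²/104.7489 = 0.0721
  (146 − 116.3014)²/116.3014 = 7.5838
  (226 − 258.4475)²/258.4475 = 4.0737
  (194 − 191.2511)²/191.2511 = 0.0395
χ² = 13.8466 + 7.4378 + 0.0721 + 7.5838 + 4.0737 + 0.0395 = 33.054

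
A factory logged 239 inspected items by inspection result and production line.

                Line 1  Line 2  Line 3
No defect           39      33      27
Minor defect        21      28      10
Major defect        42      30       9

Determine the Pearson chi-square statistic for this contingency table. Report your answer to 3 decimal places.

Row totals: 99, 59, 81. Column totals: 102, 91, 46. Grand total N = 239.
Expected counts (row total × column total / N):
  No defect, Line 1: 99×102/239 = 42.2510
  No defect, Line 2: 99×91/239 = 37.6946
  No defect, Line 3: 99×46/239 = 19.0544
  Minor defect, Line 1: 59×102/239 = 25.1799
  Minor defect, Line 2: 59×91/239 = 22.4644
  Minor defect, Line 3: 59×46/239 = 11.3556
  Major defect, Line 1: 81×102/239 = 34.5690
  Major defect, Line 2: 81×91/239 = 30.8410
  Major defect, Line 3: 81×46/239 = 15.5900
Contributions (O − E)²/E:
  (39 − 42.2510)²/42.2510 = 0.2501
  (33 − 37.6946)²/37.6946 = 0.5847
  (27 − 19.0544)²/19.0544 = 3.3133
  (21 − 25.1799)²/25.1799 = 0.6939
  (28 − 22.4644)²/22.4644 = 1.3641
  (10 − 11.3556)²/11.3556 = 0.1618
  (42 − 34.5690)²/34.5690 = 1.5974
  (30 − 30.8410)²/30.8410 = 0.0229
  (9 − 15.5900)²/15.5900 = 2.7856
χ² = 0.2501 + 0.5847 + 3.3133 + 0.6939 + 1.3641 + 0.1618 + 1.5974 + 0.0229 + 2.7856 = 10.774

10.774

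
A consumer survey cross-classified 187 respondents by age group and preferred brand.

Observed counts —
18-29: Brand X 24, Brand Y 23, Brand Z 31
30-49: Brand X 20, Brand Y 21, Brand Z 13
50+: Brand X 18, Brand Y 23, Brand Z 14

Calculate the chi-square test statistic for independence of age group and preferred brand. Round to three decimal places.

5.253

Row totals: 78, 54, 55. Column totals: 62, 67, 58. Grand total N = 187.
Expected counts (row total × column total / N):
  18-29, Brand X: 78×62/187 = 25.8610
  18-29, Brand Y: 78×67/187 = 27.9465
  18-29, Brand Z: 78×58/187 = 24.1925
  30-49, Brand X: 54×62/187 = 17.9037
  30-49, Brand Y: 54×67/187 = 19.3476
  30-49, Brand Z: 54×58/187 = 16.7487
  50+, Brand X: 55×62/187 = 18.2353
  50+, Brand Y: 55×67/187 = 19.7059
  50+, Brand Z: 55×58/187 = 17.0588
Contributions (O − E)²/E:
  (24 − 25.8610)²/25.8610 = 0.1339
  (23 − 27.9465)²/27.9465 = 0.8755
  (31 − 24.1925)²/24.1925 = 1.9156
  (20 − 17.9037)²/17.9037 = 0.2455
  (21 − 19.3476)²/19.3476 = 0.1411
  (13 − 16.7487)²/16.7487 = 0.8390
  (18 − 18.2353)²/18.2353 = 0.0030
  (23 − 19.7059)²/19.7059 = 0.5507
  (14 − 17.0588)²/17.0588 = 0.5485
χ² = 0.1339 + 0.8755 + 1.9156 + 0.2455 + 0.1411 + 0.8390 + 0.0030 + 0.5507 + 0.5485 = 5.253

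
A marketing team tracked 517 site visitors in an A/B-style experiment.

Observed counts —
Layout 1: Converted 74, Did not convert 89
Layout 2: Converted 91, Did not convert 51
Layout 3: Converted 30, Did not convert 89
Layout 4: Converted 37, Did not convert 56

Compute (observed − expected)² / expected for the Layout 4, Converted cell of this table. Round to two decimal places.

Row total (Layout 4) = 93; column total (Converted) = 232; N = 517.
Expected count E = 93 × 232 / 517 = 41.733.
Contribution = (O − E)²/E = (37 − 41.733)² / 41.733 = 0.54.

0.54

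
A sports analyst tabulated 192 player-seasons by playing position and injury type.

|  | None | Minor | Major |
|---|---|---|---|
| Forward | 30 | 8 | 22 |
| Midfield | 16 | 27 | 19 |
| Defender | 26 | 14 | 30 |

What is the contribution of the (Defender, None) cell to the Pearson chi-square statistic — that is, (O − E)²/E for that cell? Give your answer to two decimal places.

Row total (Defender) = 70; column total (None) = 72; N = 192.
Expected count E = 70 × 72 / 192 = 26.250.
Contribution = (O − E)²/E = (26 − 26.250)² / 26.250 = 0.00.

0.00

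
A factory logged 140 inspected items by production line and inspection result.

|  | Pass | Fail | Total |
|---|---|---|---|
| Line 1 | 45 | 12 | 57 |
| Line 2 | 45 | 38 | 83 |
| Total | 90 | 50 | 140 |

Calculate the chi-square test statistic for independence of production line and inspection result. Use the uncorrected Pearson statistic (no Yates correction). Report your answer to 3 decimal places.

Grand total N = 140.
Expected counts (row total × column total / N):
  Line 1, Pass: 57×90/140 = 36.6429
  Line 1, Fail: 57×50/140 = 20.3571
  Line 2, Pass: 83×90/140 = 53.3571
  Line 2, Fail: 83×50/140 = 29.6429
Contributions (O − E)²/E:
  (45 − 36.6429)²/36.6429 = 1.9060
  (12 − 20.3571)²/20.3571 = 3.4308
  (45 − 53.3571)²/53.3571 = 1.3089
  (38 − 29.6429)²/29.6429 = 2.3561
χ² = 1.9060 + 3.4308 + 1.3089 + 2.3561 = 9.002

9.002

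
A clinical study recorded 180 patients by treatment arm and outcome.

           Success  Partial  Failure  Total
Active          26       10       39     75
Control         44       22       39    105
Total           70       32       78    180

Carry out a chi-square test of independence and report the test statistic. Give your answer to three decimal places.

Grand total N = 180.
Expected counts (row total × column total / N):
  Active, Success: 75×70/180 = 29.1667
  Active, Partial: 75×32/180 = 13.3333
  Active, Failure: 75×78/180 = 32.5000
  Control, Success: 105×70/180 = 40.8333
  Control, Partial: 105×32/180 = 18.6667
  Control, Failure: 105×78/180 = 45.5000
Contributions (O − E)²/E:
  (26 − 29.1667)²/29.1667 = 0.3438
  (10 − 13.3333)²/13.3333 = 0.8333
  (39 − 32.5000)²/32.5000 = 1.3000
  (44 − 40.8333)²/40.8333 = 0.2456
  (22 − 18.6667)²/18.6667 = 0.5952
  (39 − 45.5000)²/45.5000 = 0.9286
χ² = 0.3438 + 0.8333 + 1.3000 + 0.2456 + 0.5952 + 0.9286 = 4.247

4.247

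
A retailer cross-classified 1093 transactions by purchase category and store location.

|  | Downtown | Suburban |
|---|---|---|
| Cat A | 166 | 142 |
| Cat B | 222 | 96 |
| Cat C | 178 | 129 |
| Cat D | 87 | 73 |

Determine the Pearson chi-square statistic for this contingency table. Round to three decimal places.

20.095

Row totals: 308, 318, 307, 160. Column totals: 653, 440. Grand total N = 1093.
Expected counts (row total × column total / N):
  Cat A, Downtown: 308×653/1093 = 184.0110
  Cat A, Suburban: 308×440/1093 = 123.9890
  Cat B, Downtown: 318×653/1093 = 189.9854
  Cat B, Suburban: 318×440/1093 = 128.0146
  Cat C, Downtown: 307×653/1093 = 183.4135
  Cat C, Suburban: 307×440/1093 = 123.5865
  Cat D, Downtown: 160×653/1093 = 95.5901
  Cat D, Suburban: 160×440/1093 = 64.4099
Contributions (O − E)²/E:
  (166 − 184.0110)²/184.0110 = 1.7629
  (142 − 123.9890)²/123.9890 = 2.6163
  (222 − 189.9854)²/189.9854 = 5.3948
  (96 − 128.0146)²/128.0146 = 8.0064
  (178 − 183.4135)²/183.4135 = 0.1598
  (129 − 123.5865)²/123.5865 = 0.2371
  (87 − 95.5901)²/95.5901 = 0.7719
  (73 − 64.4099)²/64.4099 = 1.1456
χ² = 1.7629 + 2.6163 + 5.3948 + 8.0064 + 0.1598 + 0.2371 + 0.7719 + 1.1456 = 20.095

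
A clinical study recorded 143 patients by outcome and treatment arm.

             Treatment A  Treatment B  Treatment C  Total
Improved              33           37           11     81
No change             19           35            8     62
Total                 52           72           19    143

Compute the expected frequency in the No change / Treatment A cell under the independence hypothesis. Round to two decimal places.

Row total (No change) = 62; column total (Treatment A) = 52; grand total N = 143.
Expected count = (row total × column total) / N = 62 × 52 / 143 = 22.55.

22.55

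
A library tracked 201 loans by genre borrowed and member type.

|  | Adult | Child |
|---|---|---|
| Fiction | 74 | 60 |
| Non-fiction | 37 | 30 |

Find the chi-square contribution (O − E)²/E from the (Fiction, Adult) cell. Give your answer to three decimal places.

0.000

Row total (Fiction) = 134; column total (Adult) = 111; N = 201.
Expected count E = 134 × 111 / 201 = 74.0000.
Contribution = (O − E)²/E = (74 − 74.0000)² / 74.0000 = 0.000.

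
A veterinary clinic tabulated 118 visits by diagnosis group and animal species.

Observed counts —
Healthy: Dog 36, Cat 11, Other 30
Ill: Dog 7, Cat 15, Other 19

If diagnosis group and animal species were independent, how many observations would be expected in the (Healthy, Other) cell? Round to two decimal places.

Row total (Healthy) = 77; column total (Other) = 49; grand total N = 118.
Expected count = (row total × column total) / N = 77 × 49 / 118 = 31.97.

31.97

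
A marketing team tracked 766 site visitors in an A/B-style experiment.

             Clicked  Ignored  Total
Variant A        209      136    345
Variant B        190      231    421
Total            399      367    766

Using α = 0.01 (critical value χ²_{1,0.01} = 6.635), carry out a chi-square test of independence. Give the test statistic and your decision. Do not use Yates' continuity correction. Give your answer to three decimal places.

18.134; reject H₀

Grand total N = 766.
Expected counts (row total × column total / N):
  Variant A, Clicked: 345×399/766 = 179.70627
  Variant A, Ignored: 345×367/766 = 165.29373
  Variant B, Clicked: 421×399/766 = 219.29373
  Variant B, Ignored: 421×367/766 = 201.70627
Contributions (O − E)²/E:
  (209 − 179.70627)²/179.70627 = 4.7751
  (136 − 165.29373)²/165.29373 = 5.1915
  (190 − 219.29373)²/219.29373 = 3.9131
  (231 − 201.70627)²/201.70627 = 4.2543
χ² = 4.7751 + 5.1915 + 3.9131 + 4.2543 = 18.134
df = (2−1)(2−1) = 1. Since 18.134 > 6.635, reject the null hypothesis of independence at α = 0.01.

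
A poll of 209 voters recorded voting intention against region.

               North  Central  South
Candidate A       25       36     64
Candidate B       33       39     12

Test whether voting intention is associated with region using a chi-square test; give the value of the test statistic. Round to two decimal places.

29.91

Row totals: 125, 84. Column totals: 58, 75, 76. Grand total N = 209.
Expected counts (row total × column total / N):
  Candidate A, North: 125×58/209 = 34.689
  Candidate A, Central: 125×75/209 = 44.856
  Candidate A, South: 125×76/209 = 45.455
  Candidate B, North: 84×58/209 = 23.311
  Candidate B, Central: 84×75/209 = 30.144
  Candidate B, South: 84×76/209 = 30.545
Contributions (O − E)²/E:
  (25 − 34.689)²/34.689 = 2.7062
  (36 − 44.856)²/44.856 = 1.7485
  (64 − 45.455)²/45.455 = 7.5661
  (33 − 23.311)²/23.311 = 4.0271
  (39 − 30.144)²/30.144 = 2.6018
  (12 − 30.545)²/30.545 = 11.2594
χ² = 2.7062 + 1.7485 + 7.5661 + 4.0271 + 2.6018 + 11.2594 = 29.91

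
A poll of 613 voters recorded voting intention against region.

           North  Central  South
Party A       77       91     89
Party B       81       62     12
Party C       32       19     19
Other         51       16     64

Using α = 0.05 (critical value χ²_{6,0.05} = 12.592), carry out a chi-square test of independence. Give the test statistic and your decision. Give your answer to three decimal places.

Row totals: 257, 155, 70, 131. Column totals: 241, 188, 184. Grand total N = 613.
Expected counts (row total × column total / N):
  Party A, North: 257×241/613 = 101.0392
  Party A, Central: 257×188/613 = 78.8189
  Party A, South: 257×184/613 = 77.1419
  Party B, North: 155×241/613 = 60.9380
  Party B, Central: 155×188/613 = 47.5367
  Party B, South: 155×184/613 = 46.5253
  Party C, North: 70×241/613 = 27.5204
  Party C, Central: 70×188/613 = 21.4682
  Party C, South: 70×184/613 = 21.0114
  Other, North: 131×241/613 = 51.5024
  Other, Central: 131×188/613 = 40.1762
  Other, South: 131×184/613 = 39.3214
Contributions (O − E)²/E:
  (77 − 101.0392)²/101.0392 = 5.7194
  (91 − 78.8189)²/78.8189 = 1.8825
  (89 − 77.1419)²/77.1419 = 1.8228
  (81 − 60.9380)²/60.9380 = 6.6048
  (62 − 47.5367)²/47.5367 = 4.4005
  (12 − 46.5253)²/46.5253 = 25.6204
  (32 − 27.5204)²/27.5204 = 0.7292
  (19 − 21.4682)²/21.4682 = 0.2838
  (19 − 21.0114)²/21.0114 = 0.1925
  (51 − 51.5024)²/51.5024 = 0.0049
  (16 − 40.1762)²/40.1762 = 14.5481
  (64 − 39.3214)²/39.3214 = 15.4886
χ² = 5.7194 + 1.8825 + 1.8228 + 6.6048 + 4.4005 + 25.6204 + 0.7292 + 0.2838 + 0.1925 + 0.0049 + 14.5481 + 15.4886 = 77.298
df = (4−1)(3−1) = 6. Since 77.298 > 12.592, reject the null hypothesis of independence at α = 0.05.

77.298; reject H₀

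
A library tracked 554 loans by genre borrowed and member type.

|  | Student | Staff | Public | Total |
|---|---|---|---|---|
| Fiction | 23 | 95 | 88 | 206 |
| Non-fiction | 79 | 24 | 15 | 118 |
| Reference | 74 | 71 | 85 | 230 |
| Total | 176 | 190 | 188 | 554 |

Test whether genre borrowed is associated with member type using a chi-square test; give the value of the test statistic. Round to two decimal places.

Grand total N = 554.
Expected counts (row total × column total / N):
  Fiction, Student: 206×176/554 = 65.444
  Fiction, Staff: 206×190/554 = 70.650
  Fiction, Public: 206×188/554 = 69.906
  Non-fiction, Student: 118×176/554 = 37.487
  Non-fiction, Staff: 118×190/554 = 40.469
  Non-fiction, Public: 118×188/554 = 40.043
  Reference, Student: 230×176/554 = 73.069
  Reference, Staff: 230×190/554 = 78.881
  Reference, Public: 230×188/554 = 78.051
Contributions (O − E)²/E:
  (23 − 65.444)²/65.444 = 27.5272
  (95 − 70.650)²/70.650 = 8.3924
  (88 − 69.906)²/69.906 = 4.6833
  (79 − 37.487)²/37.487 = 45.9714
  (24 − 40.469)²/40.469 = 6.7021
  (15 − 40.043)²/40.043 = 15.6620
  (74 − 73.069)²/73.069 = 0.0119
  (71 − 78.881)²/78.881 = 0.7874
  (85 − 78.051)²/78.051 = 0.6187
χ² = 27.5272 + 8.3924 + 4.6833 + 45.9714 + 6.7021 + 15.6620 + 0.0119 + 0.7874 + 0.6187 = 110.36

110.36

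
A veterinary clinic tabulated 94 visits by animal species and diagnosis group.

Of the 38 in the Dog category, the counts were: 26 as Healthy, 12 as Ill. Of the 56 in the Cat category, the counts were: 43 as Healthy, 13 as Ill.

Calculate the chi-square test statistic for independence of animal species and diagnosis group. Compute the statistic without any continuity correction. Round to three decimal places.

Row totals: 38, 56. Column totals: 69, 25. Grand total N = 94.
Expected counts (row total × column total / N):
  Dog, Healthy: 38×69/94 = 27.8936
  Dog, Ill: 38×25/94 = 10.1064
  Cat, Healthy: 56×69/94 = 41.1064
  Cat, Ill: 56×25/94 = 14.8936
Contributions (O − E)²/E:
  (26 − 27.8936)²/27.8936 = 0.1285
  (12 − 10.1064)²/10.1064 = 0.3548
  (43 − 41.1064)²/41.1064 = 0.0872
  (13 − 14.8936)²/14.8936 = 0.2408
χ² = 0.1285 + 0.3548 + 0.0872 + 0.2408 = 0.811

0.811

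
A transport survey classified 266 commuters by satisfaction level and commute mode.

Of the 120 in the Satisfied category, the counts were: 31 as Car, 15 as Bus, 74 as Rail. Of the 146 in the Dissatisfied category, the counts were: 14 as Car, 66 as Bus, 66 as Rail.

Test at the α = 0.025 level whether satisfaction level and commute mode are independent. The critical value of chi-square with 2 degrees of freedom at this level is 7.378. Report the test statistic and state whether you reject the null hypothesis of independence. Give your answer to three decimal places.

Row totals: 120, 146. Column totals: 45, 81, 140. Grand total N = 266.
Expected counts (row total × column total / N):
  Satisfied, Car: 120×45/266 = 20.3008
  Satisfied, Bus: 120×81/266 = 36.5414
  Satisfied, Rail: 120×140/266 = 63.1579
  Dissatisfied, Car: 146×45/266 = 24.6992
  Dissatisfied, Bus: 146×81/266 = 44.4586
  Dissatisfied, Rail: 146×140/266 = 76.8421
Contributions (O − E)²/E:
  (31 − 20.3008)²/20.3008 = 5.6388
  (15 − 36.5414)²/36.5414 = 12.6988
  (74 − 63.1579)²/63.1579 = 1.8612
  (14 − 24.6992)²/24.6992 = 4.6347
  (66 − 44.4586)²/44.4586 = 10.4374
  (66 − 76.8421)²/76.8421 = 1.5298
χ² = 5.6388 + 12.6988 + 1.8612 + 4.6347 + 10.4374 + 1.5298 = 36.801
df = (2−1)(3−1) = 2. Since 36.801 > 7.378, reject the null hypothesis of independence at α = 0.025.

36.801; reject H₀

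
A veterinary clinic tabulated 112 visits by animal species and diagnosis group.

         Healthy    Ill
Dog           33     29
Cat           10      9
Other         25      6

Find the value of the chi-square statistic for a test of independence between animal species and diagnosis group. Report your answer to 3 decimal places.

Row totals: 62, 19, 31. Column totals: 68, 44. Grand total N = 112.
Expected counts (row total × column total / N):
  Dog, Healthy: 62×68/112 = 37.6429
  Dog, Ill: 62×44/112 = 24.3571
  Cat, Healthy: 19×68/112 = 11.5357
  Cat, Ill: 19×44/112 = 7.4643
  Other, Healthy: 31×68/112 = 18.8214
  Other, Ill: 31×44/112 = 12.1786
Contributions (O − E)²/E:
  (33 − 37.6429)²/37.6429 = 0.5727
  (29 − 24.3571)²/24.3571 = 0.8850
  (10 − 11.5357)²/11.5357 = 0.2044
  (9 − 7.4643)²/7.4643 = 0.3160
  (25 − 18.8214)²/18.8214 = 2.0283
  (6 − 12.1786)²/12.1786 = 3.1346
χ² = 0.5727 + 0.8850 + 0.2044 + 0.3160 + 2.0283 + 3.1346 = 7.141

7.141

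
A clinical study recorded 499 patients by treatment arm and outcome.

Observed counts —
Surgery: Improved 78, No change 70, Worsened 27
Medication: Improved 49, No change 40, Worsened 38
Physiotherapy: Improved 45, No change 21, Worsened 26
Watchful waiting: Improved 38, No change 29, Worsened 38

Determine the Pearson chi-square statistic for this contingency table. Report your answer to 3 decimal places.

Row totals: 175, 127, 92, 105. Column totals: 210, 160, 129. Grand total N = 499.
Expected counts (row total × column total / N):
  Surgery, Improved: 175×210/499 = 73.6473
  Surgery, No change: 175×160/499 = 56.1122
  Surgery, Worsened: 175×129/499 = 45.2405
  Medication, Improved: 127×210/499 = 53.4469
  Medication, No change: 127×160/499 = 40.7214
  Medication, Worsened: 127×129/499 = 32.8317
  Physiotherapy, Improved: 92×210/499 = 38.7174
  Physiotherapy, No change: 92×160/499 = 29.4990
  Physiotherapy, Worsened: 92×129/499 = 23.7836
  Watchful waiting, Improved: 105×210/499 = 44.1884
  Watchful waiting, No change: 105×160/499 = 33.6673
  Watchful waiting, Worsened: 105×129/499 = 27.1443
Contributions (O − E)²/E:
  (78 − 73.6473)²/73.6473 = 0.2573
  (70 − 56.1122)²/56.1122 = 3.4372
  (27 − 45.2405)²/45.2405 = 7.3544
  (49 − 53.4469)²/53.4469 = 0.3700
  (40 − 40.7214)²/40.7214 = 0.0128
  (38 − 32.8317)²/32.8317 = 0.8136
  (45 − 38.7174)²/38.7174 = 1.0195
  (21 − 29.4990)²/29.4990 = 2.4487
  (26 − 23.7836)²/23.7836 = 0.2065
  (38 − 44.1884)²/44.1884 = 0.8667
  (29 − 33.6673)²/33.6673 = 0.6470
  (38 − 27.1443)²/27.1443 = 4.3415
χ² = 0.2573 + 3.4372 + 7.3544 + 0.3700 + 0.0128 + 0.8136 + 1.0195 + 2.4487 + 0.2065 + 0.8667 + 0.6470 + 4.3415 = 21.775

21.775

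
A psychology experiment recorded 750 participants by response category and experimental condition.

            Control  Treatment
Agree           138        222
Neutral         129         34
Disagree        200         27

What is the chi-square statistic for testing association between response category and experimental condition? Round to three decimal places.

Row totals: 360, 163, 227. Column totals: 467, 283. Grand total N = 750.
Expected counts (row total × column total / N):
  Agree, Control: 360×467/750 = 224.1600
  Agree, Treatment: 360×283/750 = 135.8400
  Neutral, Control: 163×467/750 = 101.4947
  Neutral, Treatment: 163×283/750 = 61.5053
  Disagree, Control: 227×467/750 = 141.3453
  Disagree, Treatment: 227×283/750 = 85.6547
Contributions (O − E)²/E:
  (138 − 224.1600)²/224.1600 = 33.1172
  (222 − 135.8400)²/135.8400 = 54.6492
  (129 − 101.4947)²/101.4947 = 7.4540
  (34 − 61.5053)²/61.5053 = 12.3004
  (200 − 141.3453)²/141.3453 = 24.3402
  (27 − 85.6547)²/85.6547 = 40.1656
χ² = 33.1172 + 54.6492 + 7.4540 + 12.3004 + 24.3402 + 40.1656 = 172.027

172.027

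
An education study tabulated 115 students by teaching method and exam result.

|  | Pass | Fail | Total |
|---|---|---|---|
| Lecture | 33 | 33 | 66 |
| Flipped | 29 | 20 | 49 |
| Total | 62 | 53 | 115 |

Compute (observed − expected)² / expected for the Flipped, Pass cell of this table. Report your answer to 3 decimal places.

Row total (Flipped) = 49; column total (Pass) = 62; N = 115.
Expected count E = 49 × 62 / 115 = 26.4174.
Contribution = (O − E)²/E = (29 − 26.4174)² / 26.4174 = 0.252.

0.252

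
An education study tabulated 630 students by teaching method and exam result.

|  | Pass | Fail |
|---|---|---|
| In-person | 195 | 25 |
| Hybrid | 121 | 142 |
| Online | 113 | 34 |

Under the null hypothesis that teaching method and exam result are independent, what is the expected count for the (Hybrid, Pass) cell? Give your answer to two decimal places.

Row total (Hybrid) = 263; column total (Pass) = 429; grand total N = 630.
Expected count = (row total × column total) / N = 263 × 429 / 630 = 179.09.

179.09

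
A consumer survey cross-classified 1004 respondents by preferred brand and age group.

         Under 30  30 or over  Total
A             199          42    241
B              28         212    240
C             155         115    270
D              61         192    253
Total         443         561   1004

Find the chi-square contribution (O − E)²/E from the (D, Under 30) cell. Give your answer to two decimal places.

Row total (D) = 253; column total (Under 30) = 443; N = 1004.
Expected count E = 253 × 443 / 1004 = 111.6325.
Contribution = (O − E)²/E = (61 − 111.6325)² / 111.6325 = 22.97.

22.97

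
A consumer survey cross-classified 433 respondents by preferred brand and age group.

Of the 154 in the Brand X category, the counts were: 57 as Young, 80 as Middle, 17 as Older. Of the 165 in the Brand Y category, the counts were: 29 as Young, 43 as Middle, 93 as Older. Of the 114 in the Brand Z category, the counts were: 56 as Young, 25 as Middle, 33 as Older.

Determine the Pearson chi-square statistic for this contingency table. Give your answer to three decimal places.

94.497

Row totals: 154, 165, 114. Column totals: 142, 148, 143. Grand total N = 433.
Expected counts (row total × column total / N):
  Brand X, Young: 154×142/433 = 50.5035
  Brand X, Middle: 154×148/433 = 52.6374
  Brand X, Older: 154×143/433 = 50.8591
  Brand Y, Young: 165×142/433 = 54.1109
  Brand Y, Middle: 165×148/433 = 56.3972
  Brand Y, Older: 165×143/433 = 54.4919
  Brand Z, Young: 114×142/433 = 37.3857
  Brand Z, Middle: 114×148/433 = 38.9654
  Brand Z, Older: 114×143/433 = 37.6490
Contributions (O − E)²/E:
  (57 − 50.5035)²/50.5035 = 0.8357
  (80 − 52.6374)²/52.6374 = 14.2240
  (17 − 50.8591)²/50.8591 = 22.5415
  (29 − 54.1109)²/54.1109 = 11.6531
  (43 − 56.3972)²/56.3972 = 3.1825
  (93 − 54.4919)²/54.4919 = 27.2127
  (56 − 37.3857)²/37.3857 = 9.2680
  (25 − 38.9654)²/38.9654 = 5.0053
  (33 − 37.6490)²/37.6490 = 0.5741
χ² = 0.8357 + 14.2240 + 22.5415 + 11.6531 + 3.1825 + 27.2127 + 9.2680 + 5.0053 + 0.5741 = 94.497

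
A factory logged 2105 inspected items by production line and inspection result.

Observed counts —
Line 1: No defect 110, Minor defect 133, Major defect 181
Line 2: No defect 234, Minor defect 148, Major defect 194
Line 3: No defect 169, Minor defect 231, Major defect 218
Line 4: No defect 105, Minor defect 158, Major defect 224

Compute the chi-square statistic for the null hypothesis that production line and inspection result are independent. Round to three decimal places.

64.421

Row totals: 424, 576, 618, 487. Column totals: 618, 670, 817. Grand total N = 2105.
Expected counts (row total × column total / N):
  Line 1, No defect: 424×618/2105 = 124.4808
  Line 1, Minor defect: 424×670/2105 = 134.9549
  Line 1, Major defect: 424×817/2105 = 164.5644
  Line 2, No defect: 576×618/2105 = 169.1059
  Line 2, Minor defect: 576×670/2105 = 183.3349
  Line 2, Major defect: 576×817/2105 = 223.5591
  Line 3, No defect: 618×618/2105 = 181.4366
  Line 3, Minor defect: 618×670/2105 = 196.7031
  Line 3, Major defect: 618×817/2105 = 239.8603
  Line 4, No defect: 487×618/2105 = 142.9767
  Line 4, Minor defect: 487×670/2105 = 155.0071
  Line 4, Major defect: 487×817/2105 = 189.0162
Contributions (O − E)²/E:
  (110 − 124.4808)²/124.4808 = 1.6845
  (133 − 134.9549)²/134.9549 = 0.0283
  (181 − 164.5644)²/164.5644 = 1.6415
  (234 − 169.1059)²/169.1059 = 24.9030
  (148 − 183.3349)²/183.3349 = 6.8102
  (194 − 223.5591)²/223.5591 = 3.9083
  (169 − 181.4366)²/181.4366 = 0.8525
  (231 − 196.7031)²/196.7031 = 5.9800
  (218 − 239.8603)²/239.8603 = 1.9923
  (105 − 142.9767)²/142.9767 = 10.0872
  (158 − 155.0071)²/155.0071 = 0.0578
  (224 − 189.0162)²/189.0162 = 6.4749
χ² = 1.6845 + 0.0283 + 1.6415 + 24.9030 + 6.8102 + 3.9083 + 0.8525 + 5.9800 + 1.9923 + 10.0872 + 0.0578 + 6.4749 = 64.421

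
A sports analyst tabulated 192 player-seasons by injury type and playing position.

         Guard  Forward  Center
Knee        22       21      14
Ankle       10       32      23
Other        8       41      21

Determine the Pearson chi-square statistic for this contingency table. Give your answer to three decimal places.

Row totals: 57, 65, 70. Column totals: 40, 94, 58. Grand total N = 192.
Expected counts (row total × column total / N):
  Knee, Guard: 57×40/192 = 11.8750
  Knee, Forward: 57×94/192 = 27.9062
  Knee, Center: 57×58/192 = 17.2188
  Ankle, Guard: 65×40/192 = 13.5417
  Ankle, Forward: 65×94/192 = 31.8229
  Ankle, Center: 65×58/192 = 19.6354
  Other, Guard: 70×40/192 = 14.5833
  Other, Forward: 70×94/192 = 34.2708
  Other, Center: 70×58/192 = 21.1458
Contributions (O − E)²/E:
  (22 − 11.8750)²/11.8750 = 8.6329
  (21 − 27.9062)²/27.9062 = 1.7091
  (14 − 17.2188)²/17.2188 = 0.6017
  (10 − 13.5417)²/13.5417 = 0.9263
  (32 − 31.8229)²/31.8229 = 0.0010
  (23 − 19.6354)²/19.6354 = 0.5765
  (8 − 14.5833)²/14.5833 = 2.9719
  (41 − 34.2708)²/34.2708 = 1.3213
  (21 − 21.1458)²/21.1458 = 0.0010
χ² = 8.6329 + 1.7091 + 0.6017 + 0.9263 + 0.0010 + 0.5765 + 2.9719 + 1.3213 + 0.0010 = 16.742

16.742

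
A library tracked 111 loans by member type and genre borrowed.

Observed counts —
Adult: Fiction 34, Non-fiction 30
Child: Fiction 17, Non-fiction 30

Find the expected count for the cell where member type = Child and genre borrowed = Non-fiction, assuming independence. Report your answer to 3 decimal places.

25.405

Row total (Child) = 47; column total (Non-fiction) = 60; grand total N = 111.
Expected count = (row total × column total) / N = 47 × 60 / 111 = 25.405.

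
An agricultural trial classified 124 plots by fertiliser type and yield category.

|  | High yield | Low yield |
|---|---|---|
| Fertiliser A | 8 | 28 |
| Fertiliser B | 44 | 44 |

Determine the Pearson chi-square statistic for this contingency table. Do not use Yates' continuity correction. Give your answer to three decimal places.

8.096

Row totals: 36, 88. Column totals: 52, 72. Grand total N = 124.
Expected counts (row total × column total / N):
  Fertiliser A, High yield: 36×52/124 = 15.0968
  Fertiliser A, Low yield: 36×72/124 = 20.9032
  Fertiliser B, High yield: 88×52/124 = 36.9032
  Fertiliser B, Low yield: 88×72/124 = 51.0968
Contributions (O − E)²/E:
  (8 − 15.0968)²/15.0968 = 3.3361
  (28 − 20.9032)²/20.9032 = 2.4094
  (44 − 36.9032)²/36.9032 = 1.3648
  (44 − 51.0968)²/51.0968 = 0.9857
χ² = 3.3361 + 2.4094 + 1.3648 + 0.9857 = 8.096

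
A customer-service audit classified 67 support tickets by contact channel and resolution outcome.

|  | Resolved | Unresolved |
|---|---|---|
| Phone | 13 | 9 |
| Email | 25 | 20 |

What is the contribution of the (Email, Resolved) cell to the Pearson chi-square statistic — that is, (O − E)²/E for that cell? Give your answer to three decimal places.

0.011

Row total (Email) = 45; column total (Resolved) = 38; N = 67.
Expected count E = 45 × 38 / 67 = 25.5224.
Contribution = (O − E)²/E = (25 − 25.5224)² / 25.5224 = 0.011.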